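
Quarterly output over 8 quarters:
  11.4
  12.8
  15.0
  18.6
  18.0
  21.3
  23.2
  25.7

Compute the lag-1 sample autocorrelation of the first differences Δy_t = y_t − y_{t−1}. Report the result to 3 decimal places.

-0.647

First differences Δy: 1.4, 2.2, 3.6, -0.6, 3.3, 1.9, 2.5
Mean of differences = 2.0429
Numerator Σ(Δy_t−Δȳ)(Δy_{t+1}−Δȳ) = -7.5390
Denominator Σ(Δy_t−Δȳ)² = 11.6571
r_1(Δy) = -7.5390 / 11.6571 = -0.647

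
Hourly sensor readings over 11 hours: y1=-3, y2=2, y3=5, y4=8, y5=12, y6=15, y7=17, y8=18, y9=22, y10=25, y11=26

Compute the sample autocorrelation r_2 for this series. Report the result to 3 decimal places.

Mean ȳ = (-3 + 2 + 5 + 8 + 12 + 15 + 17 + 18 + 22 + 25 + 26)/11 = 13.3636
Numerator Σ_{t=1}^{9}(y_t−ȳ)(y_{t+2}−ȳ) = 397.5537
Denominator Σ(y_t−ȳ)² = 904.5455
r_2 = 397.5537 / 904.5455 = 0.440

0.440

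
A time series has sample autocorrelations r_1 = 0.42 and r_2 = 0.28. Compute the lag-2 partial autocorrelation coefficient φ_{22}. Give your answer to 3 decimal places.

φ_{22} = (r_2 − r_1²) / (1 − r_1²)
r_1² = (0.42)² = 0.1764
Numerator = 0.28 − 0.1764 = 0.1036; denominator = 1 − 0.1764 = 0.8236
φ_{22} = 0.1036 / 0.8236 = 0.126

0.126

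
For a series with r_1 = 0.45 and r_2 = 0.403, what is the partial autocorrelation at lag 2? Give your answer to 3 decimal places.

0.251

φ_{22} = (r_2 − r_1²) / (1 − r_1²)
r_1² = (0.45)² = 0.2025
Numerator = 0.403 − 0.2025 = 0.2005; denominator = 1 − 0.2025 = 0.7975
φ_{22} = 0.2005 / 0.7975 = 0.251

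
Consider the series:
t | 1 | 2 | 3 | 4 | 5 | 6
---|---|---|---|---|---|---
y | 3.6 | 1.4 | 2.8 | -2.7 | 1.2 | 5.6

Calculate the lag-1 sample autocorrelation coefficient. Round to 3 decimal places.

Mean ȳ = (3.6 + 1.4 + 2.8 − 2.7 + 1.2 + 5.6)/6 = 1.9833
Deviations from mean: 1.6167, -0.5833, 0.8167, -4.6833, -0.7833, 3.6167
Σ(y_t−ȳ)(y_{t+1}−ȳ) = (-0.9431) + (-0.4764) + (-3.8247) + (3.6686) + (-2.8331) = -4.4086
Denominator Σ(y_t−ȳ)² = 39.2483
r_1 = -4.4086 / 39.2483 = -0.112

-0.112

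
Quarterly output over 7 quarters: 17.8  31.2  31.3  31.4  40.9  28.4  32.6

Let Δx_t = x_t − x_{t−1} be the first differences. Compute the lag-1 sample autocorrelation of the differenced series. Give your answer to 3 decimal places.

-0.413

First differences Δx: 13.4, 0.1, 0.1, 9.5, -12.5, 4.2
Mean of differences = 2.4667
Numerator Σ(Δx_t−Δx̄)(Δx_{t+1}−Δx̄) = -168.1278
Denominator Σ(Δx_t−Δx̄)² = 407.2133
r_1(Δx) = -168.1278 / 407.2133 = -0.413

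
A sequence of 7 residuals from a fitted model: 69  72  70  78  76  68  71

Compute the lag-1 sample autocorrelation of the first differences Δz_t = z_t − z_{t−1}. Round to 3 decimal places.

First differences Δz: 3, -2, 8, -2, -8, 3
Mean of differences = 0.3333
Numerator Σ(Δz_t−Δz̄)(Δz_{t+1}−Δz̄) = -44.7778
Denominator Σ(Δz_t−Δz̄)² = 153.3333
r_1(Δz) = -44.7778 / 153.3333 = -0.292

-0.292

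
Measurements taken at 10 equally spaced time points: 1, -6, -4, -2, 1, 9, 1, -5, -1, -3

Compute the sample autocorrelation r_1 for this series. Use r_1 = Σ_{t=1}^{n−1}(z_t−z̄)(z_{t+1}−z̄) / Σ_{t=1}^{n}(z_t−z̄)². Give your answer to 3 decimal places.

Mean z̄ = (1 − 6 − 4 − 2 + 1 + 9 + 1 − 5 − 1 − 3)/10 = -0.9000
Numerator Σ_{t=1}^{9}(z_t−z̄)(z_{t+1}−z̄) = 37.8900
Denominator Σ(z_t−z̄)² = 166.9000
r_1 = 37.8900 / 166.9000 = 0.227

0.227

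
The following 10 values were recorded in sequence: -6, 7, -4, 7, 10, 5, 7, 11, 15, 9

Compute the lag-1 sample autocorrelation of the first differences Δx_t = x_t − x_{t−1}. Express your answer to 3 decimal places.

-0.553

First differences Δx: 13, -11, 11, 3, -5, 2, 4, 4, -6
Mean of differences = 1.6667
Numerator Σ(Δx_t−Δx̄)(Δx_{t+1}−Δx̄) = -272.1111
Denominator Σ(Δx_t−Δx̄)² = 492.0000
r_1(Δx) = -272.1111 / 492.0000 = -0.553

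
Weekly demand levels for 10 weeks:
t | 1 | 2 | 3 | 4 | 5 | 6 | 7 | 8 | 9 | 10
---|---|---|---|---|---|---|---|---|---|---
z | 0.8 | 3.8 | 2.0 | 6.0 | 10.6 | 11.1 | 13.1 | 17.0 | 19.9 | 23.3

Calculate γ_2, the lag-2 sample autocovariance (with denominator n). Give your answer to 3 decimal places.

22.155

Mean z̄ = (0.8 + 3.8 + 2.0 + 6.0 + 10.6 + 11.1 + 13.1 + 17.0 + 19.9 + 23.3)/10 = 10.7600
Σ_{t=1}^{8}(z_t−z̄)(z_{t+2}−z̄) = 221.5468
γ_2 = 221.5468 / 10 = 22.155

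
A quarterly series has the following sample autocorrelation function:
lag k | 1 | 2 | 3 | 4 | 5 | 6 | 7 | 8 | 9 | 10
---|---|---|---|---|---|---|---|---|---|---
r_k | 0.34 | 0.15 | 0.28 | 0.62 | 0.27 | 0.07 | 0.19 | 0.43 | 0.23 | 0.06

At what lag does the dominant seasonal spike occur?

The largest autocorrelation is r_4 = 0.62, with a weaker echo at lag 8 (0.43); the remaining lags stay at or below 0.34. The elevated value at lag 1 (0.34), dropping to 0.15 at lag 2, reflects decaying short-term dependence rather than seasonality.
The dominant spike at lag 4 indicates a seasonal period of 4.

4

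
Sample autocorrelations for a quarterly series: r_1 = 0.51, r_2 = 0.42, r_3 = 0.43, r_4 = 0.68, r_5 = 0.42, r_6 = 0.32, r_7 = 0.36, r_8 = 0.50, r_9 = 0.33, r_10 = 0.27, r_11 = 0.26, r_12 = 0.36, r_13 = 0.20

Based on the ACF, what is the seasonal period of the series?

The largest autocorrelation is r_4 = 0.68; the remaining lags stay at or below 0.51. The elevated value at lag 1 (0.51), dropping to 0.42 at lag 2, reflects decaying short-term dependence rather than seasonality.
The dominant spike at lag 4 indicates a seasonal period of 4.

4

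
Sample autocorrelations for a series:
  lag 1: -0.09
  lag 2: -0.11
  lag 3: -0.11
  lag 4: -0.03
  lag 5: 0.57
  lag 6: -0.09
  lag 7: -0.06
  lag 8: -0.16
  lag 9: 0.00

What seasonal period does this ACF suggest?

5

The largest autocorrelation is r_5 = 0.57; the remaining lags stay at or below 0.00.
The dominant spike at lag 5 indicates a seasonal period of 5.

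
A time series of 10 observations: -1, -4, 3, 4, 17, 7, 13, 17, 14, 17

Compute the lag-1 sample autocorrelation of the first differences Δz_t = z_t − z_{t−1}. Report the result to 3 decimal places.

-0.630

First differences Δz: -3, 7, 1, 13, -10, 6, 4, -3, 3
Mean of differences = 2.0000
Numerator Σ(Δz_t−Δz̄)(Δz_{t+1}−Δz̄) = -228.0000
Denominator Σ(Δz_t−Δz̄)² = 362.0000
r_1(Δz) = -228.0000 / 362.0000 = -0.630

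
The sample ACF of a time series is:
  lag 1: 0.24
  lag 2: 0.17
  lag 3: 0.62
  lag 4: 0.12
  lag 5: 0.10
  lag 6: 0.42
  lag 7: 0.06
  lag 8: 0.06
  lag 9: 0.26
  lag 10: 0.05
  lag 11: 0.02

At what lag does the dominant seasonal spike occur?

3

The largest autocorrelation is r_3 = 0.62, with weaker echoes at lags 6 (0.42) and 9 (0.26); the remaining lags stay at or below 0.24. The elevated value at lag 1 (0.24), dropping to 0.17 at lag 2, reflects decaying short-term dependence rather than seasonality.
The dominant spike at lag 3 indicates a seasonal period of 3.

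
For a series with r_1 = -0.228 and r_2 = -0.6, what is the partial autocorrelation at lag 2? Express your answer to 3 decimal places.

-0.688

φ_{22} = (r_2 − r_1²) / (1 − r_1²)
r_1² = (-0.228)² = 0.051984
Numerator = -0.6 − 0.0520 = -0.6520; denominator = 1 − 0.0520 = 0.9480
φ_{22} = -0.6520 / 0.9480 = -0.688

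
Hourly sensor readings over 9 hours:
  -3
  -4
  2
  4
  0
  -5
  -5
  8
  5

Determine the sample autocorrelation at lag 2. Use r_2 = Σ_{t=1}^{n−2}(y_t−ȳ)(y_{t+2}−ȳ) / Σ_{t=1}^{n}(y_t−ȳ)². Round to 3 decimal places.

-0.579

Mean ȳ = (-3 − 4 + 2 + 4 + 0 − 5 − 5 + 8 + 5)/9 = 0.2222
Σ(y_t−ȳ)(y_{t+2}−ȳ) = (-5.7284) + (-15.9506) + (-0.3951) + (-19.7284) + (1.1605) + (-40.6173) + (-24.9506) = -106.2099
Denominator Σ(y_t−ȳ)² = 183.5556
r_2 = -106.2099 / 183.5556 = -0.579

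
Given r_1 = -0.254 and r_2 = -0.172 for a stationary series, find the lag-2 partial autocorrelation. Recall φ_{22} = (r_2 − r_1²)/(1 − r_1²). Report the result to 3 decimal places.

-0.253

φ_{22} = (r_2 − r_1²) / (1 − r_1²)
r_1² = (-0.254)² = 0.064516
Numerator = -0.172 − 0.0645 = -0.2365; denominator = 1 − 0.0645 = 0.9355
φ_{22} = -0.2365 / 0.9355 = -0.253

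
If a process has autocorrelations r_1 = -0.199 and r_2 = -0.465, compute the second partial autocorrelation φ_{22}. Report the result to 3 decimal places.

-0.525

φ_{22} = (r_2 − r_1²) / (1 − r_1²)
r_1² = (-0.199)² = 0.039601
Numerator = -0.465 − 0.0396 = -0.5046; denominator = 1 − 0.0396 = 0.9604
φ_{22} = -0.5046 / 0.9604 = -0.525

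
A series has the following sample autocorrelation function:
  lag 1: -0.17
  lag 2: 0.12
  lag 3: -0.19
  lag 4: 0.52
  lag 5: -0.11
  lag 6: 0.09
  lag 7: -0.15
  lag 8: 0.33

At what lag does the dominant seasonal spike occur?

4

The largest autocorrelation is r_4 = 0.52, with a weaker echo at lag 8 (0.33); the remaining lags stay at or below 0.12.
The dominant spike at lag 4 indicates a seasonal period of 4.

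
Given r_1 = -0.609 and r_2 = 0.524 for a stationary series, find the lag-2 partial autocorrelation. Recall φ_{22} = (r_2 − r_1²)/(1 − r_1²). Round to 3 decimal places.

φ_{22} = (r_2 − r_1²) / (1 − r_1²)
r_1² = (-0.609)² = 0.370881
Numerator = 0.524 − 0.3709 = 0.1531; denominator = 1 − 0.3709 = 0.6291
φ_{22} = 0.1531 / 0.6291 = 0.243

0.243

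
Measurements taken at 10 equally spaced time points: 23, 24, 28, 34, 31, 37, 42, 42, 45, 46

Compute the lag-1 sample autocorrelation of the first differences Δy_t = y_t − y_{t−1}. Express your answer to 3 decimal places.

First differences Δy: 1, 4, 6, -3, 6, 5, 0, 3, 1
Mean of differences = 2.5556
Numerator Σ(Δy_t−Δȳ)(Δy_{t+1}−Δȳ) = -35.1975
Denominator Σ(Δy_t−Δȳ)² = 74.2222
r_1(Δy) = -35.1975 / 74.2222 = -0.474

-0.474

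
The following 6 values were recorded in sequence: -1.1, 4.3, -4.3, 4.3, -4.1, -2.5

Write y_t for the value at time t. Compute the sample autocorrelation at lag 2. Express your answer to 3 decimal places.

Mean ȳ = (-1.1 + 4.3 − 4.3 + 4.3 − 4.1 − 2.5)/6 = -0.5667
Deviations from mean: -0.5333, 4.8667, -3.7333, 4.8667, -3.5333, -1.9333
Σ(y_t−ȳ)(y_{t+2}−ȳ) = (1.9911) + (23.6844) + (13.1911) + (-9.4089) = 29.4578
Denominator Σ(y_t−ȳ)² = 77.8133
r_2 = 29.4578 / 77.8133 = 0.379

0.379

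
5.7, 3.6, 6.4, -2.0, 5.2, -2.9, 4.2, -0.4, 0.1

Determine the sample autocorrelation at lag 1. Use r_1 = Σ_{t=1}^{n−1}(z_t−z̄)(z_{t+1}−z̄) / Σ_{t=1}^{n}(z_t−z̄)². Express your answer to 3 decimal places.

Mean z̄ = (5.7 + 3.6 + 6.4 − 2.0 + 5.2 − 2.9 + 4.2 − 0.4 + 0.1)/9 = 2.2111
Numerator Σ_{t=1}^{8}(z_t−z̄)(z_{t+1}−z̄) = -44.6857
Denominator Σ(z_t−z̄)² = 99.6689
r_1 = -44.6857 / 99.6689 = -0.448

-0.448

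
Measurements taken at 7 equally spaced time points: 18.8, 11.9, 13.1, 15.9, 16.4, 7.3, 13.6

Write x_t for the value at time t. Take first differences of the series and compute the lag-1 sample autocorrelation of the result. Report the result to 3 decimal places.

-0.400

First differences Δx: -6.9, 1.2, 2.8, 0.5, -9.1, 6.3
Mean of differences = -0.8667
Numerator Σ(Δx_t−Δx̄)(Δx_{t+1}−Δx̄) = -70.1378
Denominator Σ(Δx_t−Δx̄)² = 175.1333
r_1(Δx) = -70.1378 / 175.1333 = -0.400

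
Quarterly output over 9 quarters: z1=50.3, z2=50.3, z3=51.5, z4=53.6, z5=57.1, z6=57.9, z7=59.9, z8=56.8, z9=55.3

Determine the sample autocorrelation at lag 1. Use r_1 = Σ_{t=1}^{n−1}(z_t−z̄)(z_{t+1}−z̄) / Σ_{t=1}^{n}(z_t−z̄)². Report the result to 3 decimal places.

Mean z̄ = (50.3 + 50.3 + 51.5 + 53.6 + 57.1 + 57.9 + 59.9 + 56.8 + 55.3)/9 = 54.7444
Numerator Σ_{t=1}^{8}(z_t−z̄)(z_{t+1}−z̄) = 70.6314
Denominator Σ(z_t−z̄)² = 97.9622
r_1 = 70.6314 / 97.9622 = 0.721

0.721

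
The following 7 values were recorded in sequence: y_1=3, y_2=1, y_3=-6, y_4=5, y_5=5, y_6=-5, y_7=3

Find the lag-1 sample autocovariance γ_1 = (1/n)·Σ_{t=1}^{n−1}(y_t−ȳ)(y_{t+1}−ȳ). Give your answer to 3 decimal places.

Mean ȳ = (3 + 1 − 6 + 5 + 5 − 5 + 3)/7 = 0.8571
Σ_{t=1}^{6}(y_t−ȳ)(y_{t+1}−ȳ) = -48.7347
γ_1 = -48.7347 / 7 = -6.962

-6.962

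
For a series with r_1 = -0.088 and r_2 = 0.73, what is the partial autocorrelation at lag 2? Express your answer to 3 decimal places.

0.728

φ_{22} = (r_2 − r_1²) / (1 − r_1²)
r_1² = (-0.088)² = 0.007744
Numerator = 0.73 − 0.0077 = 0.7223; denominator = 1 − 0.0077 = 0.9923
φ_{22} = 0.7223 / 0.9923 = 0.728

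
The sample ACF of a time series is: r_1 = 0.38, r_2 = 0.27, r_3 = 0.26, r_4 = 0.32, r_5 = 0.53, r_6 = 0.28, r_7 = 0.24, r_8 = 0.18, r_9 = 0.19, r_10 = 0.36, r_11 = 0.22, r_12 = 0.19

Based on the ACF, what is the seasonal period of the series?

The largest autocorrelation is r_5 = 0.53; the remaining lags stay at or below 0.38. The elevated value at lag 1 (0.38), dropping to 0.27 at lag 2, reflects decaying short-term dependence rather than seasonality.
The dominant spike at lag 5 indicates a seasonal period of 5.

5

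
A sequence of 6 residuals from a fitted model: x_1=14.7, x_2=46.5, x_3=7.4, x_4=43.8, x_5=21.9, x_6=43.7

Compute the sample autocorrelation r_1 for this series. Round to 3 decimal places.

Mean x̄ = (14.7 + 46.5 + 7.4 + 43.8 + 21.9 + 43.7)/6 = 29.6667
Deviations from mean: -14.9667, 16.8333, -22.2667, 14.1333, -7.7667, 14.0333
Σ(x_t−x̄)(x_{t+1}−x̄) = (-251.9389) + (-374.8222) + (-314.7022) + (-109.7689) + (-108.9922) = -1160.2244
Denominator Σ(x_t−x̄)² = 1460.1733
r_1 = -1160.2244 / 1460.1733 = -0.795

-0.795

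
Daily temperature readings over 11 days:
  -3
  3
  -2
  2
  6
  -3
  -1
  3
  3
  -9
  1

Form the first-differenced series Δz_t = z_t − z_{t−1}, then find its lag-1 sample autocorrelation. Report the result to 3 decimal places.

First differences Δz: 6, -5, 4, 4, -9, 2, 4, 0, -12, 10
Mean of differences = 0.4000
Numerator Σ(Δz_t−Δz̄)(Δz_{t+1}−Δz̄) = -195.3600
Denominator Σ(Δz_t−Δz̄)² = 436.4000
r_1(Δz) = -195.3600 / 436.4000 = -0.448

-0.448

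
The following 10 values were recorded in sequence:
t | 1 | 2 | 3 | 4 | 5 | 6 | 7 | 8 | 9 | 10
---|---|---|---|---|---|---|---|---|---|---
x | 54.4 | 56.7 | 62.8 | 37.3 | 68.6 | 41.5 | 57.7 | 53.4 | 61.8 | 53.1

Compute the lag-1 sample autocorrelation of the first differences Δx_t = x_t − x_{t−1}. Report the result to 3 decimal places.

First differences Δx: 2.3, 6.1, -25.5, 31.3, -27.1, 16.2, -4.3, 8.4, -8.7
Mean of differences = -0.1444
Numerator Σ(Δx_t−Δx̄)(Δx_{t+1}−Δx̄) = -2405.0642
Denominator Σ(Δx_t−Δx̄)² = 2833.8422
r_1(Δx) = -2405.0642 / 2833.8422 = -0.849

-0.849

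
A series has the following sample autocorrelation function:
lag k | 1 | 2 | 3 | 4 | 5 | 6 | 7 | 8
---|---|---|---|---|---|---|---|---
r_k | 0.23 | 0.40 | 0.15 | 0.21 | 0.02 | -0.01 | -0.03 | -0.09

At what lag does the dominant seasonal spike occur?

2

The largest autocorrelation is r_2 = 0.40; the remaining lags stay at or below 0.23.
The dominant spike at lag 2 indicates a seasonal period of 2.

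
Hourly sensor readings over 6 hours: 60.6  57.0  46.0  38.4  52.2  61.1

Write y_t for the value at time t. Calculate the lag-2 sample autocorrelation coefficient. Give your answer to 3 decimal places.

Mean ȳ = (60.6 + 57.0 + 46.0 + 38.4 + 52.2 + 61.1)/6 = 52.5500
Numerator Σ_{t=1}^{4}(y_t−ȳ)(y_{t+2}−ȳ) = -234.3850
Denominator Σ(y_t−ȳ)² = 400.9550
r_2 = -234.3850 / 400.9550 = -0.585

-0.585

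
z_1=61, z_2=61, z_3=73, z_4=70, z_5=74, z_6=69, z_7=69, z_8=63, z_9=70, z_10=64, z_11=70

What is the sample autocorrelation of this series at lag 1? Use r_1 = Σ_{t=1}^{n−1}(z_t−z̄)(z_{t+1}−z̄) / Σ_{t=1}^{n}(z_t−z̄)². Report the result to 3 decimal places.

0.058

Mean z̄ = (61 + 61 + 73 + 70 + 74 + 69 + 69 + 63 + 70 + 64 + 70)/11 = 67.6364
Numerator Σ_{t=1}^{10}(z_t−z̄)(z_{t+1}−z̄) = 12.2314
Denominator Σ(z_t−z̄)² = 212.5455
r_1 = 12.2314 / 212.5455 = 0.058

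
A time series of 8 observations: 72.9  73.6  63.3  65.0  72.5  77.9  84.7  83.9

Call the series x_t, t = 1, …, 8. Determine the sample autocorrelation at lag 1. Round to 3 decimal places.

0.605

Mean x̄ = (72.9 + 73.6 + 63.3 + 65.0 + 72.5 + 77.9 + 84.7 + 83.9)/8 = 74.2250
Deviations from mean: -1.3250, -0.6250, -10.9250, -9.2250, -1.7250, 3.6750, 10.4750, 9.6750
Σ(x_t−x̄)(x_{t+1}−x̄) = (0.8281) + (6.8281) + (100.7831) + (15.9131) + (-6.3394) + (38.4956) + (101.3456) = 257.8544
Denominator Σ(x_t−x̄)² = 426.4150
r_1 = 257.8544 / 426.4150 = 0.605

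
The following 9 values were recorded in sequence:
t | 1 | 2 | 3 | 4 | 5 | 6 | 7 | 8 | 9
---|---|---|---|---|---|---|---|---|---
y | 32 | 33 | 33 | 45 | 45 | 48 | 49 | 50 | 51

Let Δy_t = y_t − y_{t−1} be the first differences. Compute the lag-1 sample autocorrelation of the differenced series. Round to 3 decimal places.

-0.367

First differences Δy: 1, 0, 12, 0, 3, 1, 1, 1
Mean of differences = 2.3750
Numerator Σ(Δy_t−Δȳ)(Δy_{t+1}−Δȳ) = -41.0156
Denominator Σ(Δy_t−Δȳ)² = 111.8750
r_1(Δy) = -41.0156 / 111.8750 = -0.367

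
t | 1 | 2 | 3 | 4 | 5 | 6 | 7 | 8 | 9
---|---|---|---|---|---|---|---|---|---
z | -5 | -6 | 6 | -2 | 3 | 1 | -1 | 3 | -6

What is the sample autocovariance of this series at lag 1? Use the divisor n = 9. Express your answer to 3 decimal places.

Mean z̄ = (-5 − 6 + 6 − 2 + 3 + 1 − 1 + 3 − 6)/9 = -0.7778
Σ_{t=1}^{8}(z_t−z̄)(z_{t+1}−z̄) = -40.4938
γ_1 = -40.4938 / 9 = -4.499

-4.499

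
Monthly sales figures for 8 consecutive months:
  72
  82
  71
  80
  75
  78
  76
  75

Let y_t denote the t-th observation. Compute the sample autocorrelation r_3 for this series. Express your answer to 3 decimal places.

Mean ȳ = (72 + 82 + 71 + 80 + 75 + 78 + 76 + 75)/8 = 76.1250
Deviations from mean: -4.1250, 5.8750, -5.1250, 3.8750, -1.1250, 1.8750, -0.1250, -1.1250
Σ(y_t−ȳ)(y_{t+3}−ȳ) = (-15.9844) + (-6.6094) + (-9.6094) + (-0.4844) + (1.2656) = -31.4219
Denominator Σ(y_t−ȳ)² = 98.8750
r_3 = -31.4219 / 98.8750 = -0.318

-0.318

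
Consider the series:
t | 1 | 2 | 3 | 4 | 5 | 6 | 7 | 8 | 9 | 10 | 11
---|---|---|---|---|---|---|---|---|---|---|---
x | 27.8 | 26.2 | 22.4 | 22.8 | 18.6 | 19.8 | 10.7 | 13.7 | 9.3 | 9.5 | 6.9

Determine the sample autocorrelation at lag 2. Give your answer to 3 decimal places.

Mean x̄ = (27.8 + 26.2 + 22.4 + 22.8 + 18.6 + 19.8 + 10.7 + 13.7 + 9.3 + 9.5 + 6.9)/11 = 17.0636
Numerator Σ_{t=1}^{9}(x_t−x̄)(x_{t+2}−x̄) = 268.3701
Denominator Σ(x_t−x̄)² = 542.5655
r_2 = 268.3701 / 542.5655 = 0.495

0.495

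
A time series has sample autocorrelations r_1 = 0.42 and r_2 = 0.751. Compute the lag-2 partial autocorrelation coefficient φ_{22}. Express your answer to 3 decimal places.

φ_{22} = (r_2 − r_1²) / (1 − r_1²)
r_1² = (0.42)² = 0.1764
Numerator = 0.751 − 0.1764 = 0.5746; denominator = 1 − 0.1764 = 0.8236
φ_{22} = 0.5746 / 0.8236 = 0.698

0.698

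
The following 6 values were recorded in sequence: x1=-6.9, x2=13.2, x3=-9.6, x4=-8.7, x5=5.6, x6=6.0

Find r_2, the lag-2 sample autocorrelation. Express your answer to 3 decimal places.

Mean x̄ = (-6.9 + 13.2 − 9.6 − 8.7 + 5.6 + 6.0)/6 = -0.0667
Numerator Σ_{t=1}^{4}(x_t−x̄)(x_{t+2}−x̄) = -155.7889
Denominator Σ(x_t−x̄)² = 457.0333
r_2 = -155.7889 / 457.0333 = -0.341

-0.341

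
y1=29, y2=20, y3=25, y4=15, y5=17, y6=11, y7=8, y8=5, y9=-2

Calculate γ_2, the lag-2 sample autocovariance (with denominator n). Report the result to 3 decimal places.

33.841

Mean ȳ = (29 + 20 + 25 + 15 + 17 + 11 + 8 + 5 − 2)/9 = 14.2222
Σ_{t=1}^{7}(y_t−ȳ)(y_{t+2}−ȳ) = 304.5679
γ_2 = 304.5679 / 9 = 33.841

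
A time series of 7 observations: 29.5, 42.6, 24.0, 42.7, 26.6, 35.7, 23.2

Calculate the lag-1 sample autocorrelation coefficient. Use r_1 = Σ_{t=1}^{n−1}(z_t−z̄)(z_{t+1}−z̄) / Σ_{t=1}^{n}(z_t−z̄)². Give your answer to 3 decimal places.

-0.737

Mean z̄ = (29.5 + 42.6 + 24.0 + 42.7 + 26.6 + 35.7 + 23.2)/7 = 32.0429
Numerator Σ_{t=1}^{6}(z_t−z̄)(z_{t+1}−z̄) = -307.7190
Denominator Σ(z_t−z̄)² = 417.3771
r_1 = -307.7190 / 417.3771 = -0.737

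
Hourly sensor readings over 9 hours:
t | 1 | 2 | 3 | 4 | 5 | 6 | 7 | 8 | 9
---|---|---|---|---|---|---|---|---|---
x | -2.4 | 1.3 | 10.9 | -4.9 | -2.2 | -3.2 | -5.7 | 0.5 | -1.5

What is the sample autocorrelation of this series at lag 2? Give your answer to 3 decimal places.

Mean x̄ = (-2.4 + 1.3 + 10.9 − 4.9 − 2.2 − 3.2 − 5.7 + 0.5 − 1.5)/9 = -0.8000
Σ(x_t−x̄)(x_{t+2}−x̄) = (-18.7200) + (-8.6100) + (-16.3800) + (9.8400) + (6.8600) + (-3.1200) + (3.4300) = -26.7000
Denominator Σ(x_t−x̄)² = 194.5800
r_2 = -26.7000 / 194.5800 = -0.137

-0.137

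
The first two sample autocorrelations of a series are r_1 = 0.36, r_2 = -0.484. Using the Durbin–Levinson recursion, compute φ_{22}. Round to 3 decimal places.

-0.705

φ_{22} = (r_2 − r_1²) / (1 − r_1²)
r_1² = (0.36)² = 0.1296
Numerator = -0.484 − 0.1296 = -0.6136; denominator = 1 − 0.1296 = 0.8704
φ_{22} = -0.6136 / 0.8704 = -0.705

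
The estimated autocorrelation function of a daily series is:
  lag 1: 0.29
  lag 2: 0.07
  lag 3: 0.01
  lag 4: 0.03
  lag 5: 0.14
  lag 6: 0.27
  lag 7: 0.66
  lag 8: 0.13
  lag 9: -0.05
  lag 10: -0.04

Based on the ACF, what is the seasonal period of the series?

7

The largest autocorrelation is r_7 = 0.66; the remaining lags stay at or below 0.29. The elevated value at lag 1 (0.29), dropping to 0.07 at lag 2, reflects decaying short-term dependence rather than seasonality.
The dominant spike at lag 7 indicates a seasonal period of 7.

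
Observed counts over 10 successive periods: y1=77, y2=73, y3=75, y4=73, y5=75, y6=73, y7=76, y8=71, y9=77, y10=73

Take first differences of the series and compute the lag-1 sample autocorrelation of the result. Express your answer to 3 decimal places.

-0.804

First differences Δy: -4, 2, -2, 2, -2, 3, -5, 6, -4
Mean of differences = -0.4444
Numerator Σ(Δy_t−Δȳ)(Δy_{t+1}−Δȳ) = -93.4198
Denominator Σ(Δy_t−Δȳ)² = 116.2222
r_1(Δy) = -93.4198 / 116.2222 = -0.804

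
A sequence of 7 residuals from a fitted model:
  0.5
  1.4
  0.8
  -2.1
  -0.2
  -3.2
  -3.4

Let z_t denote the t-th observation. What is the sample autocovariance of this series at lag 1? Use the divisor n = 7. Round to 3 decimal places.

Mean z̄ = (0.5 + 1.4 + 0.8 − 2.1 − 0.2 − 3.2 − 3.4)/7 = -0.8857
Deviations: 1.3857, 2.2857, 1.6857, -1.2143, 0.6857, -2.3143, -2.5143
Σ_{t=1}^{6}(z_t−z̄)(z_{t+1}−z̄) = 8.3727
γ_1 = 8.3727 / 7 = 1.196

1.196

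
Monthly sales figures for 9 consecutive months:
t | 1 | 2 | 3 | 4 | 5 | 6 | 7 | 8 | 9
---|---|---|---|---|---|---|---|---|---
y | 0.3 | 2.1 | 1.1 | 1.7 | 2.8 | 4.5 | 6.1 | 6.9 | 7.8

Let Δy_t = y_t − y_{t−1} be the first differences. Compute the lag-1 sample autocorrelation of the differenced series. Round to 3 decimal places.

-0.093

First differences Δy: 1.8, -1.0, 0.6, 1.1, 1.7, 1.6, 0.8, 0.9
Mean of differences = 0.9375
Numerator Σ(Δy_t−Δȳ)(Δy_{t+1}−Δȳ) = -0.5289
Denominator Σ(Δy_t−Δȳ)² = 5.6788
r_1(Δy) = -0.5289 / 5.6788 = -0.093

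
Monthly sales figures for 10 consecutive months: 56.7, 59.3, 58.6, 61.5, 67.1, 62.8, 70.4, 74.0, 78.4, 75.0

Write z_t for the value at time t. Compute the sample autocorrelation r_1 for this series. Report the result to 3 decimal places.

Mean z̄ = (56.7 + 59.3 + 58.6 + 61.5 + 67.1 + 62.8 + 70.4 + 74.0 + 78.4 + 75.0)/10 = 66.3800
Numerator Σ_{t=1}^{9}(z_t−z̄)(z_{t+1}−z̄) = 366.9376
Denominator Σ(z_t−z̄)² = 534.5160
r_1 = 366.9376 / 534.5160 = 0.686

0.686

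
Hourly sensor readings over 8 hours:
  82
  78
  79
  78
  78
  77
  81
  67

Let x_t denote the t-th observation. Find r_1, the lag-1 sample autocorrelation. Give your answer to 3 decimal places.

-0.238

Mean x̄ = (82 + 78 + 79 + 78 + 78 + 77 + 81 + 67)/8 = 77.5000
Deviations from mean: 4.5000, 0.5000, 1.5000, 0.5000, 0.5000, -0.5000, 3.5000, -10.5000
Σ(x_t−x̄)(x_{t+1}−x̄) = (2.2500) + (0.7500) + (0.7500) + (0.2500) + (-0.2500) + (-1.7500) + (-36.7500) = -34.7500
Denominator Σ(x_t−x̄)² = 146.0000
r_1 = -34.7500 / 146.0000 = -0.238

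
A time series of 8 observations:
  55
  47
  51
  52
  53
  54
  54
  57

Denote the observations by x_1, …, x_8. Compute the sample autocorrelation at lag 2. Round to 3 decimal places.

0.075

Mean x̄ = (55 + 47 + 51 + 52 + 53 + 54 + 54 + 57)/8 = 52.8750
Numerator Σ_{t=1}^{6}(x_t−x̄)(x_{t+2}−x̄) = 4.7188
Denominator Σ(x_t−x̄)² = 62.8750
r_2 = 4.7188 / 62.8750 = 0.075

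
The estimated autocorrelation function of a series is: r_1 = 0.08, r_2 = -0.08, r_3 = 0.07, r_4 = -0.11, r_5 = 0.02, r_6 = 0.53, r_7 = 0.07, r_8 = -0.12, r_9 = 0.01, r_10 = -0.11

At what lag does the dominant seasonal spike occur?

The largest autocorrelation is r_6 = 0.53; the remaining lags stay at or below 0.08.
The dominant spike at lag 6 indicates a seasonal period of 6.

6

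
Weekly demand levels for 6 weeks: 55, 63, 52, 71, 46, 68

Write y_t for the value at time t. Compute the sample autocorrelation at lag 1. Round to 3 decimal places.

-0.843

Mean ȳ = (55 + 63 + 52 + 71 + 46 + 68)/6 = 59.1667
Numerator Σ_{t=1}^{5}(y_t−ȳ)(y_{t+1}−ȳ) = -400.3611
Denominator Σ(y_t−ȳ)² = 474.8333
r_1 = -400.3611 / 474.8333 = -0.843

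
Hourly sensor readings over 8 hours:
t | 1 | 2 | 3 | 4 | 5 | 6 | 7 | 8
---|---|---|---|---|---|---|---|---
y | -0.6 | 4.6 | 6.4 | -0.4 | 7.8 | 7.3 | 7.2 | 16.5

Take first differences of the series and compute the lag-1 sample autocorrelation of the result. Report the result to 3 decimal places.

First differences Δy: 5.2, 1.8, -6.8, 8.2, -0.5, -0.1, 9.3
Mean of differences = 2.4429
Numerator Σ(Δy_t−Δȳ)(Δy_{t+1}−Δȳ) = -75.9390
Denominator Σ(Δy_t−Δȳ)² = 188.7371
r_1(Δy) = -75.9390 / 188.7371 = -0.402

-0.402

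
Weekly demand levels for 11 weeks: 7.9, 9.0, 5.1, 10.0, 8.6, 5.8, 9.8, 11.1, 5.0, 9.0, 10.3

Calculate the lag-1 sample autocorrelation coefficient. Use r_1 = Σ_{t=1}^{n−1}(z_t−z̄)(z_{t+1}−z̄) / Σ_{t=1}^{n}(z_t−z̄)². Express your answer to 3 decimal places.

Mean z̄ = (7.9 + 9.0 + 5.1 + 10.0 + 8.6 + 5.8 + 9.8 + 11.1 + 5.0 + 9.0 + 10.3)/11 = 8.3273
Numerator Σ_{t=1}^{10}(z_t−z̄)(z_{t+1}−z̄) = -17.8653
Denominator Σ(z_t−z̄)² = 45.5818
r_1 = -17.8653 / 45.5818 = -0.392

-0.392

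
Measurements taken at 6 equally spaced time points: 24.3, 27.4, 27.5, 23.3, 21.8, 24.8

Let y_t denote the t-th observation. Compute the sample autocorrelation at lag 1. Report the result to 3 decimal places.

Mean ȳ = (24.3 + 27.4 + 27.5 + 23.3 + 21.8 + 24.8)/6 = 24.8500
Numerator Σ_{t=1}^{5}(y_t−ȳ)(y_{t+1}−ȳ) = 6.1275
Denominator Σ(y_t−ȳ)² = 25.5350
r_1 = 6.1275 / 25.5350 = 0.240

0.240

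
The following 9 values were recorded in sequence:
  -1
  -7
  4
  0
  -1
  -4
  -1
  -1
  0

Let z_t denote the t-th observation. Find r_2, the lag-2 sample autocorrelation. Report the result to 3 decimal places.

-0.118

Mean z̄ = (-1 − 7 + 4 + 0 − 1 − 4 − 1 − 1 + 0)/9 = -1.2222
Σ(z_t−z̄)(z_{t+2}−z̄) = (1.1605) + (-7.0617) + (1.1605) + (-3.3951) + (0.0494) + (-0.6173) + (0.2716) = -8.4321
Denominator Σ(z_t−z̄)² = 71.5556
r_2 = -8.4321 / 71.5556 = -0.118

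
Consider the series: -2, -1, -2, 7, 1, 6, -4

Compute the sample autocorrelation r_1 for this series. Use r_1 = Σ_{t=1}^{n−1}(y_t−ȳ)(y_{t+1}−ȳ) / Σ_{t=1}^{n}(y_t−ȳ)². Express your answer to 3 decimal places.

-0.273

Mean ȳ = (-2 − 1 − 2 + 7 + 1 + 6 − 4)/7 = 0.7143
Deviations from mean: -2.7143, -1.7143, -2.7143, 6.2857, 0.2857, 5.2857, -4.7143
Σ(y_t−ȳ)(y_{t+1}−ȳ) = (4.6531) + (4.6531) + (-17.0612) + (1.7959) + (1.5102) + (-24.9184) = -29.3673
Denominator Σ(y_t−ȳ)² = 107.4286
r_1 = -29.3673 / 107.4286 = -0.273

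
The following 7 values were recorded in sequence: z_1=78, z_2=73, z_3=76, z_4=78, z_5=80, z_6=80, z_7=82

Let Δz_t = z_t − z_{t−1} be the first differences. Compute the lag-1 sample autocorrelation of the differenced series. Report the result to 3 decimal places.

First differences Δz: -5, 3, 2, 2, 0, 2
Mean of differences = 0.6667
Numerator Σ(Δz_t−Δz̄)(Δz_{t+1}−Δz̄) = -10.1111
Denominator Σ(Δz_t−Δz̄)² = 43.3333
r_1(Δz) = -10.1111 / 43.3333 = -0.233

-0.233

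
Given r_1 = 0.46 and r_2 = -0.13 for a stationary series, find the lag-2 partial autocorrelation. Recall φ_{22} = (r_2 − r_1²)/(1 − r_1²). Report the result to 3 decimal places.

φ_{22} = (r_2 − r_1²) / (1 − r_1²)
r_1² = (0.46)² = 0.2116
Numerator = -0.13 − 0.2116 = -0.3416; denominator = 1 − 0.2116 = 0.7884
φ_{22} = -0.3416 / 0.7884 = -0.433

-0.433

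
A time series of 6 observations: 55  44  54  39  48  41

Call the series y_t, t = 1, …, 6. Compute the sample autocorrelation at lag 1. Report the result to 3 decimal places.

Mean ȳ = (55 + 44 + 54 + 39 + 48 + 41)/6 = 46.8333
Σ(y_t−ȳ)(y_{t+1}−ȳ) = (-23.1389) + (-20.3056) + (-56.1389) + (-9.1389) + (-6.8056) = -115.5278
Denominator Σ(y_t−ȳ)² = 222.8333
r_1 = -115.5278 / 222.8333 = -0.518

-0.518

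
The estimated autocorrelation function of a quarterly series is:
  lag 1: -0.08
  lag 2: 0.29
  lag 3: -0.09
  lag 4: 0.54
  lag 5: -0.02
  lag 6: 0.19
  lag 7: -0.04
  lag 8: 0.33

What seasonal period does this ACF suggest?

The largest autocorrelation is r_4 = 0.54, with a weaker echo at lag 8 (0.33); the remaining lags stay at or below 0.29.
The dominant spike at lag 4 indicates a seasonal period of 4.

4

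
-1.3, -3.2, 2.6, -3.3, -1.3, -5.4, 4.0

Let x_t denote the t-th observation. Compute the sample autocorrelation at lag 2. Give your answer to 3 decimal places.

Mean x̄ = (-1.3 − 3.2 + 2.6 − 3.3 − 1.3 − 5.4 + 4.0)/7 = -1.1286
Deviations from mean: -0.1714, -2.0714, 3.7286, -2.1714, -0.1714, -4.2714, 5.1286
Σ(x_t−x̄)(x_{t+2}−x̄) = (-0.6392) + (4.4980) + (-0.6392) + (9.2751) + (-0.8792) = 11.6155
Denominator Σ(x_t−x̄)² = 67.5143
r_2 = 11.6155 / 67.5143 = 0.172

0.172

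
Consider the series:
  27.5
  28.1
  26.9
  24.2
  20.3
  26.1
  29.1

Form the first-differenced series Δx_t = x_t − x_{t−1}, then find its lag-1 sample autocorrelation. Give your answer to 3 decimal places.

First differences Δx: 0.6, -1.2, -2.7, -3.9, 5.8, 3.0
Mean of differences = 0.2667
Numerator Σ(Δx_t−Δx̄)(Δx_{t+1}−Δx̄) = 8.2922
Denominator Σ(Δx_t−Δx̄)² = 66.5133
r_1(Δx) = 8.2922 / 66.5133 = 0.125

0.125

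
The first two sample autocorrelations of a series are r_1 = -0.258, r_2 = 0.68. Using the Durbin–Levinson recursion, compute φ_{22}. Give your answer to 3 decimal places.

0.657

φ_{22} = (r_2 − r_1²) / (1 − r_1²)
r_1² = (-0.258)² = 0.066564
Numerator = 0.68 − 0.0666 = 0.6134; denominator = 1 − 0.0666 = 0.9334
φ_{22} = 0.6134 / 0.9334 = 0.657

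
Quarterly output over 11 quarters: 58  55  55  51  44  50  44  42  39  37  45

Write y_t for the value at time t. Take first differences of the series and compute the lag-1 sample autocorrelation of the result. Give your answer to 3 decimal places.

-0.319

First differences Δy: -3, 0, -4, -7, 6, -6, -2, -3, -2, 8
Mean of differences = -1.3000
Numerator Σ(Δy_t−Δȳ)(Δy_{t+1}−Δȳ) = -67.0900
Denominator Σ(Δy_t−Δȳ)² = 210.1000
r_1(Δy) = -67.0900 / 210.1000 = -0.319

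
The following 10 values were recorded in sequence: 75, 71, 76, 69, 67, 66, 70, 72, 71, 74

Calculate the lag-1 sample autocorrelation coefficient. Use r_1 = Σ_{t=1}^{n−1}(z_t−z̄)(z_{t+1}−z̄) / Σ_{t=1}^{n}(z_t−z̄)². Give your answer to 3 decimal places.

0.233

Mean z̄ = (75 + 71 + 76 + 69 + 67 + 66 + 70 + 72 + 71 + 74)/10 = 71.1000
Numerator Σ_{t=1}^{9}(z_t−z̄)(z_{t+1}−z̄) = 22.5900
Denominator Σ(z_t−z̄)² = 96.9000
r_1 = 22.5900 / 96.9000 = 0.233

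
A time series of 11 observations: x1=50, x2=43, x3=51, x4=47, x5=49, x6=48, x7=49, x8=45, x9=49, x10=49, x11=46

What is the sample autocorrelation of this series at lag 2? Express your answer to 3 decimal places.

Mean x̄ = (50 + 43 + 51 + 47 + 49 + 48 + 49 + 45 + 49 + 49 + 46)/11 = 47.8182
Numerator Σ_{t=1}^{9}(x_t−x̄)(x_{t+2}−x̄) = 11.2975
Denominator Σ(x_t−x̄)² = 55.6364
r_2 = 11.2975 / 55.6364 = 0.203

0.203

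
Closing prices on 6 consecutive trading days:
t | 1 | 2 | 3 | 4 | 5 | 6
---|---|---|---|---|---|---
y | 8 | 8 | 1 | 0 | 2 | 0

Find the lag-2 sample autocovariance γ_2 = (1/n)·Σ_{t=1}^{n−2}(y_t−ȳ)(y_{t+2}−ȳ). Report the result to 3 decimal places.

-2.204

Mean ȳ = (8 + 8 + 1 + 0 + 2 + 0)/6 = 3.1667
Σ_{t=1}^{4}(y_t−ȳ)(y_{t+2}−ȳ) = -13.2222
γ_2 = -13.2222 / 6 = -2.204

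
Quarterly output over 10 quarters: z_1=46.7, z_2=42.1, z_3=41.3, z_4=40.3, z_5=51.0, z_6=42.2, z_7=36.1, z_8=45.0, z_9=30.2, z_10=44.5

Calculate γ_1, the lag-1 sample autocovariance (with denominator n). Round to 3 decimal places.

-9.616

Mean z̄ = (46.7 + 42.1 + 41.3 + 40.3 + 51.0 + 42.2 + 36.1 + 45.0 + 30.2 + 44.5)/10 = 41.9400
Σ_{t=1}^{9}(z_t−z̄)(z_{t+1}−z̄) = -96.1616
γ_1 = -96.1616 / 10 = -9.616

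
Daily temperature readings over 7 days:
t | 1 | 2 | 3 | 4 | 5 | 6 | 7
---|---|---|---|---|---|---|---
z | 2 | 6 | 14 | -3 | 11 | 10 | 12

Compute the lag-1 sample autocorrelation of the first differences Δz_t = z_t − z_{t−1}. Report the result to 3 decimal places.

First differences Δz: 4, 8, -17, 14, -1, 2
Mean of differences = 1.6667
Numerator Σ(Δz_t−Δz̄)(Δz_{t+1}−Δz̄) = -367.4444
Denominator Σ(Δz_t−Δz̄)² = 553.3333
r_1(Δz) = -367.4444 / 553.3333 = -0.664

-0.664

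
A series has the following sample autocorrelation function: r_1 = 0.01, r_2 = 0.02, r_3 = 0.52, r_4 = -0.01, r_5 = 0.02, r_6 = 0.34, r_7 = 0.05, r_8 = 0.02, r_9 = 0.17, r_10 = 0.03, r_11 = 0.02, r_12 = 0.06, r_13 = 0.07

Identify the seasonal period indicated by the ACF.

3

The largest autocorrelation is r_3 = 0.52, with weaker echoes at lags 6 (0.34) and 9 (0.17); the remaining lags stay at or below 0.07.
The dominant spike at lag 3 indicates a seasonal period of 3.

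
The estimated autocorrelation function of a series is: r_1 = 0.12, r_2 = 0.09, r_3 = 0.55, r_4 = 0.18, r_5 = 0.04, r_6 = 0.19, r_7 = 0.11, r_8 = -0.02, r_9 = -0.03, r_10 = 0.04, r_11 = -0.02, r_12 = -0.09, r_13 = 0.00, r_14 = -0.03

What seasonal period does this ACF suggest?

3

The largest autocorrelation is r_3 = 0.55, with a weaker echo at lag 6 (0.19); the remaining lags stay at or below 0.18.
The dominant spike at lag 3 indicates a seasonal period of 3.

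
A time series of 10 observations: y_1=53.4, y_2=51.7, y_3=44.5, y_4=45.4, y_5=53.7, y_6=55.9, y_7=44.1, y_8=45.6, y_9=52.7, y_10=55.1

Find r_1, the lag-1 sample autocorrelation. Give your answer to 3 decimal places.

Mean ȳ = (53.4 + 51.7 + 44.5 + 45.4 + 53.7 + 55.9 + 44.1 + 45.6 + 52.7 + 55.1)/10 = 50.2100
Numerator Σ_{t=1}^{9}(y_t−ȳ)(y_{t+1}−ȳ) = 20.8799
Denominator Σ(y_t−ȳ)² = 201.3890
r_1 = 20.8799 / 201.3890 = 0.104

0.104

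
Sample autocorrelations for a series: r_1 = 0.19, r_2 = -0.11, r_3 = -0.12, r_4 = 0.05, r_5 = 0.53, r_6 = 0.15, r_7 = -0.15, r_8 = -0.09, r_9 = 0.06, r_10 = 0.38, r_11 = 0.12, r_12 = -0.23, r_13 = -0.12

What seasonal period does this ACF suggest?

5

The largest autocorrelation is r_5 = 0.53, with a weaker echo at lag 10 (0.38); the remaining lags stay at or below 0.19.
The dominant spike at lag 5 indicates a seasonal period of 5.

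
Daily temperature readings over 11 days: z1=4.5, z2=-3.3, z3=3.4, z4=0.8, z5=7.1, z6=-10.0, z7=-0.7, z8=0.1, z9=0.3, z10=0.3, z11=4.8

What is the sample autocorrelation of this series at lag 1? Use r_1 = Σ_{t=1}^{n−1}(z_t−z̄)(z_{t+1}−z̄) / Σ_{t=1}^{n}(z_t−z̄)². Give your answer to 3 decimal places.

-0.373

Mean z̄ = (4.5 − 3.3 + 3.4 + 0.8 + 7.1 − 10.0 − 0.7 + 0.1 + 0.3 + 0.3 + 4.8)/11 = 0.6636
Numerator Σ_{t=1}^{10}(z_t−z̄)(z_{t+1}−z̄) = -79.2931
Denominator Σ(z_t−z̄)² = 212.6255
r_1 = -79.2931 / 212.6255 = -0.373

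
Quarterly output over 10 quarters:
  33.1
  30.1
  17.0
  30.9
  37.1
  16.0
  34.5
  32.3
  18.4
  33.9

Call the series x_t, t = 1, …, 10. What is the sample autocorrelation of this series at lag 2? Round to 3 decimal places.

Mean x̄ = (33.1 + 30.1 + 17.0 + 30.9 + 37.1 + 16.0 + 34.5 + 32.3 + 18.4 + 33.9)/10 = 28.3300
Numerator Σ_{t=1}^{8}(x_t−x̄)(x_{t+2}−x̄) = -214.5418
Denominator Σ(x_t−x̄)² = 573.2610
r_2 = -214.5418 / 573.2610 = -0.374

-0.374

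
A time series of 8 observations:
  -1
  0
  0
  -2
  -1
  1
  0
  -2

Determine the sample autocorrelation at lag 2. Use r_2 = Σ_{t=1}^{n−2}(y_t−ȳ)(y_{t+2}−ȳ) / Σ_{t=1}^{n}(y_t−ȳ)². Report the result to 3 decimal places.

-0.766

Mean ȳ = (-1 + 0 + 0 − 2 − 1 + 1 + 0 − 2)/8 = -0.6250
Deviations from mean: -0.3750, 0.6250, 0.6250, -1.3750, -0.3750, 1.6250, 0.6250, -1.3750
Σ(y_t−ȳ)(y_{t+2}−ȳ) = (-0.2344) + (-0.8594) + (-0.2344) + (-2.2344) + (-0.2344) + (-2.2344) = -6.0313
Denominator Σ(y_t−ȳ)² = 7.8750
r_2 = -6.0313 / 7.8750 = -0.766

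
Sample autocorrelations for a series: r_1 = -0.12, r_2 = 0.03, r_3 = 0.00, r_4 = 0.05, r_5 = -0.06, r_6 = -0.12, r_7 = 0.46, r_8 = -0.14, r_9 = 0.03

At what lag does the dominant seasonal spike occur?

The largest autocorrelation is r_7 = 0.46; the remaining lags stay at or below 0.05.
The dominant spike at lag 7 indicates a seasonal period of 7.

7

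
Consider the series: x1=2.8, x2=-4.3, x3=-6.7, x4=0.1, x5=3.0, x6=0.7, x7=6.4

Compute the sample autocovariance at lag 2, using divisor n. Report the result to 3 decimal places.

-2.736

Mean x̄ = (2.8 − 4.3 − 6.7 + 0.1 + 3.0 + 0.7 + 6.4)/7 = 0.2857
Deviations: 2.5143, -4.5857, -6.9857, -0.1857, 2.7143, 0.4143, 6.1143
Σ_{t=1}^{5}(x_t−x̄)(x_{t+2}−x̄) = -19.1547
γ_2 = -19.1547 / 7 = -2.736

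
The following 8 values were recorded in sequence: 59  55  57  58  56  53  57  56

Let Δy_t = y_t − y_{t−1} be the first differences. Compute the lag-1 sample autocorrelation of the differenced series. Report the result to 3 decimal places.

-0.349

First differences Δy: -4, 2, 1, -2, -3, 4, -1
Mean of differences = -0.4286
Numerator Σ(Δy_t−Δȳ)(Δy_{t+1}−Δȳ) = -17.3265
Denominator Σ(Δy_t−Δȳ)² = 49.7143
r_1(Δy) = -17.3265 / 49.7143 = -0.349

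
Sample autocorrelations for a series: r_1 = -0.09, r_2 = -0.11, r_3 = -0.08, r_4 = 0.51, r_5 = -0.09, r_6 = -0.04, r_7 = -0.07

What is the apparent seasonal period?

4

The largest autocorrelation is r_4 = 0.51; the remaining lags stay at or below -0.04.
The dominant spike at lag 4 indicates a seasonal period of 4.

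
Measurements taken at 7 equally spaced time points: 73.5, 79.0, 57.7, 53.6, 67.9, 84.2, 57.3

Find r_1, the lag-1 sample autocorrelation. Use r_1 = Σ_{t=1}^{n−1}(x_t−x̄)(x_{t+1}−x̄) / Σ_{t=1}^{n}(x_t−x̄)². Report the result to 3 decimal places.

-0.092

Mean x̄ = (73.5 + 79.0 + 57.7 + 53.6 + 67.9 + 84.2 + 57.3)/7 = 67.6000
Deviations from mean: 5.9000, 11.4000, -9.9000, -14.0000, 0.3000, 16.6000, -10.3000
Σ(x_t−x̄)(x_{t+1}−x̄) = (67.2600) + (-112.8600) + (138.6000) + (-4.2000) + (4.9800) + (-170.9800) = -77.2000
Denominator Σ(x_t−x̄)² = 840.5200
r_1 = -77.2000 / 840.5200 = -0.092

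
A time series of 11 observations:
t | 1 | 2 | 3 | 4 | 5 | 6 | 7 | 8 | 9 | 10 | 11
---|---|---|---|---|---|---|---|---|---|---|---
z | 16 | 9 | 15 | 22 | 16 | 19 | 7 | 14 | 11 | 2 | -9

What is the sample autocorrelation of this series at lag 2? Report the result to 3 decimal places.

Mean z̄ = (16 + 9 + 15 + 22 + 16 + 19 + 7 + 14 + 11 + 2 − 9)/11 = 11.0909
Numerator Σ_{t=1}^{9}(z_t−z̄)(z_{t+2}−z̄) = 80.5289
Denominator Σ(z_t−z̄)² = 760.9091
r_2 = 80.5289 / 760.9091 = 0.106

0.106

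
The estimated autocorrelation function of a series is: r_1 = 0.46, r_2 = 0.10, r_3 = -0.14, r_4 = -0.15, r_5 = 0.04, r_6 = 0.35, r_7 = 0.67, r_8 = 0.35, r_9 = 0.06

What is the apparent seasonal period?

The largest autocorrelation is r_7 = 0.67; the remaining lags stay at or below 0.46. The elevated value at lag 1 (0.46), dropping to 0.10 at lag 2, reflects decaying short-term dependence rather than seasonality.
The dominant spike at lag 7 indicates a seasonal period of 7.

7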